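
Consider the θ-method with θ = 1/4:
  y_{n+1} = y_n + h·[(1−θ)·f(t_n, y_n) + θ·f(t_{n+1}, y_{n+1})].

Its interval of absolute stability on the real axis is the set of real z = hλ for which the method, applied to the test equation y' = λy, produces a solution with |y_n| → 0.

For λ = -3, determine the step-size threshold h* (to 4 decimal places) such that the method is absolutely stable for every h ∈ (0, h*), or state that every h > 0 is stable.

On y'=λy, z=hλ:
  y_{n+1} = y_n + z·[3/4·y_n + 1/4·y_{n+1}] ⇒ (1 − 1/4z)y_{n+1} = (1 + 3/4z)y_n
  so R(z) = (1 + 3/4z)/(1 − 1/4z).

Find x<0 with |R(x)|<1.
x=-1.08: |R|=0.1496
R=−1: 1+3/4x = −1+1/4x ⇒ -1/2x=2 ⇒ x=2/(-1/2)=-4.0000
Confirm numerically:
  x=-3.922: |R|=0.98031 <1
  x=-3.171: |R|=0.76879 <1
  x=-2.866: |R|=0.66968 <1
  x=-2.697: |R|=0.61087 <1
  x=-4.501: |R|=1.11787 >1
  x=-4.126: |R|=1.03101 >1
  x=-4.095: |R|=1.02347 >1
Interval (-4.0000, 0).

(-4.0000,0); λ=-3 ⇒ h* = (4)/3 = 1.3333.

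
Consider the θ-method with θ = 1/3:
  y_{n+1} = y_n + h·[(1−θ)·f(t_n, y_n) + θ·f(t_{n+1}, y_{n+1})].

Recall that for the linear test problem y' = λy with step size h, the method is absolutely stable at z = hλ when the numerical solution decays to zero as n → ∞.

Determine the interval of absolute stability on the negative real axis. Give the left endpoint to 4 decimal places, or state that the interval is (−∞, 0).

(-6.0000, 0).

With y'=λy (z=hλ):
  y_{n+1} = y_n + z·[2/3·y_n + 1/3·y_{n+1}] ⇒ (1 − 1/3z)y_{n+1} = (1 + 2/3z)y_n
  R(z) = (1 + 2/3z)/(1 − 1/3z).

Boundary: |R(x)|=1, x<0.
x=-1.36: |R|=0.0642
R=−1: 1+2/3x = −1+1/3x ⇒ -1/3x=2 ⇒ x=2/(-1/3)=-6.0000
Confirm numerically:
  x=-5.500: |R|=0.94118 <1
  x=-5.230: |R|=0.90644 <1
  x=-3.704: |R|=0.65752 <1
  x=-3.045: |R|=0.51117 <1
  x=-6.384: |R|=1.04092 >1
  x=-6.370: |R|=1.03949 >1
Interval (-6.0000, 0).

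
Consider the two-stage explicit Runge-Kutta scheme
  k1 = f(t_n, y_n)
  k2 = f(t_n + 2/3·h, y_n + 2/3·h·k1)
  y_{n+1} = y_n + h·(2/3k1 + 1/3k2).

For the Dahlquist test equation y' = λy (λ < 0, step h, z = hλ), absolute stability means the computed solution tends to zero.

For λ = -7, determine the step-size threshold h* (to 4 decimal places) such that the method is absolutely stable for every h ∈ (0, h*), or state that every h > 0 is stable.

(-4.5000,0); λ=-7 ⇒ h* = (9/2)/7 = 0.6429.

Test eqn y'=λy, z=hλ:
  k1=λy_n ⇒ h·k1=z·y_n;  k2=λ(1+2/3z)y_n ⇒ h·k2=z(1+2/3z)y_n
  y_{n+1}/y_n = 1 + 2/3z + 1/3z(1+2/3z) = 1 + z + 2/9z²
  ⇒ R(z) = 1 + z + 2/9z².

Find x<0 with |R(x)|<1.
x=-1.19: |R|=0.1247
R=1: x+2/9x²=0 ⇒ x=−9/2=-4.5000; min R=1−1/(4·2/9)=-0.1250>−1
Confirm numerically:
  x=-4.129: |R|=0.65959 <1
  x=-3.686: |R|=0.33324 <1
  x=-3.346: |R|=0.14194 <1
  x=-5.096: |R|=1.67494 >1
  x=-4.785: |R|=1.30305 >1
  x=-4.520: |R|=1.02009 >1
Stable set (-4.5000, 0).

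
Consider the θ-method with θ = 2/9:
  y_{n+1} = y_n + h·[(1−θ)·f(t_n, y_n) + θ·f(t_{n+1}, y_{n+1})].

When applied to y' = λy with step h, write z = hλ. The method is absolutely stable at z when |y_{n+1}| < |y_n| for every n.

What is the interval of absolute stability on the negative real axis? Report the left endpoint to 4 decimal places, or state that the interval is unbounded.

z∈(-3.6000,0).

On y'=λy, z=hλ:
  y_{n+1} = y_n + z·[7/9·y_n + 2/9·y_{n+1}] ⇒ (1 − 2/9z)y_{n+1} = (1 + 7/9z)y_n
  R(z) = (1 + 7/9z)/(1 − 2/9z).

Boundary: |R(x)|=1, x<0.
x=-1.4: |R|=0.0678
R=−1: 1+7/9x = −1+2/9x ⇒ -5/9x=2 ⇒ x=2/(-5/9)=-3.6000
Confirm numerically:
  x=-3.444: |R|=0.95091 <1
  x=-2.623: |R|=0.65710 <1
  x=-2.475: |R|=0.59677 <1
  x=-3.984: |R|=1.11315 >1
  x=-3.968: |R|=1.10864 >1
  x=-3.788: |R|=1.05671 >1
Interval (-3.6000, 0).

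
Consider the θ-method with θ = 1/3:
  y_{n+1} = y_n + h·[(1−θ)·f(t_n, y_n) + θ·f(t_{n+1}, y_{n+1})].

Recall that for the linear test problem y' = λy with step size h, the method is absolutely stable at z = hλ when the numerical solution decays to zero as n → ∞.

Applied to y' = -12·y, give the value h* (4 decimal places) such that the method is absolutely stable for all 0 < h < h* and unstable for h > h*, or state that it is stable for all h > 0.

(-6.0000,0); λ=-12 ⇒ h* = (6)/12 = 0.5000.

With y'=λy (z=hλ):
  y_{n+1} = y_n + z·[2/3·y_n + 1/3·y_{n+1}] ⇒ (1 − 1/3z)y_{n+1} = (1 + 2/3z)y_n
  R(z) = (1 + 2/3z)/(1 − 1/3z).

Solve |R(x)|<1 on ℝ⁻.
x=-0.91: |R|=0.3018
R=−1: 1+2/3x = −1+1/3x ⇒ -1/3x=2 ⇒ x=2/(-1/3)=-6.0000
Confirm numerically:
  x=-4.723: |R|=0.83465 <1
  x=-2.682: |R|=0.41605 <1
  x=-2.463: |R|=0.35255 <1
  x=-6.582: |R|=1.06074 >1
  x=-6.489: |R|=1.05153 >1
  x=-6.289: |R|=1.03111 >1
So |R|<1 on (-6.0000, 0).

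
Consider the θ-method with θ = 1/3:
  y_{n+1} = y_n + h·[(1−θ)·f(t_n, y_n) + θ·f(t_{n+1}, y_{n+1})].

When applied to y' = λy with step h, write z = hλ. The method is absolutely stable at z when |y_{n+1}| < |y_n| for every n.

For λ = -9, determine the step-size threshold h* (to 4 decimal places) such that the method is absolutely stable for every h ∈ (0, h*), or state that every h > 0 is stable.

(-6.0000,0); λ=-9 ⇒ h* = (6)/9 = 0.6667.

Test eqn y'=λy, z=hλ:
  y_{n+1} = y_n + z·[2/3·y_n + 1/3·y_{n+1}] ⇒ (1 − 1/3z)y_{n+1} = (1 + 2/3z)y_n
  ⇒ R(z) = (1 + 2/3z)/(1 − 1/3z).

Need |R(x)|<1, x<0.
x=-0.68: |R|=0.4457
R=−1: 1+2/3x = −1+1/3x ⇒ -1/3x=2 ⇒ x=2/(-1/3)=-6.0000
Confirm numerically:
  x=-5.824: |R|=0.98005 <1
  x=-5.630: |R|=0.95713 <1
  x=-3.796: |R|=0.67569 <1
  x=-6.404: |R|=1.04296 >1
  x=-6.308: |R|=1.03309 >1
  x=-6.178: |R|=1.01939 >1
Stable set (-6.0000, 0).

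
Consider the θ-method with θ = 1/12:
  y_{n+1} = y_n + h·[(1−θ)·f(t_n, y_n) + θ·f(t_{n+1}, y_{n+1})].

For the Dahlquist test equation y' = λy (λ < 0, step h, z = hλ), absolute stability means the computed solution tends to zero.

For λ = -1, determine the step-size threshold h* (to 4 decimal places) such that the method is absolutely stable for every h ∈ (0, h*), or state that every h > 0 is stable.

Test eqn y'=λy, z=hλ:
  y_{n+1} = y_n + z·[11/12·y_n + 1/12·y_{n+1}] ⇒ (1 − 1/12z)y_{n+1} = (1 + 11/12z)y_n
  so R(z) = (1 + 11/12z)/(1 − 1/12z).

Solve |R(x)|<1 on ℝ⁻.
x=-0.81: |R|=0.2412
R=−1: 1+11/12x = −1+1/12x ⇒ -5/6x=2 ⇒ x=2/(-5/6)=-2.4000
Confirm numerically:
  x=-1.832: |R|=0.58936 <1
  x=-1.831: |R|=0.58861 <1
  x=-1.782: |R|=0.55159 <1
  x=-1.391: |R|=0.24651 <1
  x=-2.878: |R|=1.32128 >1
  x=-2.755: |R|=1.24060 >1
So |R|<1 on (-2.4000, 0).

(-2.4000,0); λ=-1 ⇒ h* = (12/5)/1 = 2.4000.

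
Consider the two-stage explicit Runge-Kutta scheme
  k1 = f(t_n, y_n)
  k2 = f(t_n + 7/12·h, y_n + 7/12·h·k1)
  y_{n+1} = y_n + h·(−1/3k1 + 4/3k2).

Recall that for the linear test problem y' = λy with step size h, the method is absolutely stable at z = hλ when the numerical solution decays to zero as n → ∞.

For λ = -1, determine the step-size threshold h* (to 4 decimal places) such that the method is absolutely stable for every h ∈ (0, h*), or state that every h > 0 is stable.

(-1.2857,0); λ=-1 ⇒ h* = (9/7)/1 = 1.2857.

Test eqn y'=λy, z=hλ:
  k1=λy_n ⇒ h·k1=z·y_n;  k2=λ(1+7/12z)y_n ⇒ h·k2=z(1+7/12z)y_n
  y_{n+1}/y_n = 1 − 1/3z + 4/3z(1+7/12z) = 1 + z + 7/9z²
  ⇒ R(z) = 1 + z + 7/9z².

Need |R(x)|<1, x<0.
x=-0.8: |R|=0.6978
R=1: x+7/9x²=0 ⇒ x=−9/7=-1.2857; min R=1−1/(4·7/9)=0.6786>−1
Confirm numerically:
  x=-1.218: |R|=0.93585 <1
  x=-0.842: |R|=0.70942 <1
  x=-0.592: |R|=0.68058 <1
  x=-1.693: |R|=1.53630 >1
  x=-1.464: |R|=1.20301 >1
Interval (-1.2857, 0).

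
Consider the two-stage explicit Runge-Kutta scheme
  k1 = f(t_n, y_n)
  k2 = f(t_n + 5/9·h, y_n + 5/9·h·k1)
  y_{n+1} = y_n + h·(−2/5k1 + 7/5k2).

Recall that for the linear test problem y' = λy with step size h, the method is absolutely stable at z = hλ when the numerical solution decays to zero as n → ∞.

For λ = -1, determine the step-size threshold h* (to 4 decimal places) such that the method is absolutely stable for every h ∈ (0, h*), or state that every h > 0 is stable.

With y'=λy (z=hλ):
  k1=λy_n ⇒ h·k1=z·y_n;  k2=λ(1+5/9z)y_n ⇒ h·k2=z(1+5/9z)y_n
  y_{n+1}/y_n = 1 − 2/5z + 7/5z(1+5/9z) = 1 + z + 7/9z²
  Hence R(z) = 1 + z + 7/9z².

Solve |R(x)|<1 on ℝ⁻.
x=-1.31: |R|=1.0247
R=1: x+7/9x²=0 ⇒ x=−9/7=-1.2857; min R=1−1/(4·7/9)=0.6786>−1
Confirm numerically:
  x=-1.018: |R|=0.78803 <1
  x=-0.933: |R|=0.74405 <1
  x=-0.909: |R|=0.73366 <1
  x=-1.736: |R|=1.60799 >1
  x=-1.717: |R|=1.57596 >1
  x=-1.483: |R|=1.22756 >1
Interval (-1.2857, 0).

(-1.2857,0); λ=-1 ⇒ h* = (9/7)/1 = 1.2857.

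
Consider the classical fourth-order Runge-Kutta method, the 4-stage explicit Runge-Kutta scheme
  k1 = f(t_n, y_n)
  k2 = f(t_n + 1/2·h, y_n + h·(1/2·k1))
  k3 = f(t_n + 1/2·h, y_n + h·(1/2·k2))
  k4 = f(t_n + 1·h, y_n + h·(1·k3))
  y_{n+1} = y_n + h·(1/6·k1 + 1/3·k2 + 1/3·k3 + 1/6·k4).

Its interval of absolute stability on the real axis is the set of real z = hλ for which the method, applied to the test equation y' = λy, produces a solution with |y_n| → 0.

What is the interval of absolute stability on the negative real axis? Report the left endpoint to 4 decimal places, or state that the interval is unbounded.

(-2.7853, 0).

Set f=λy, z=hλ:
  order 4, 4-stage ⇒ R(z)=1+z+z^2/2+z^3/6+z^4/24
  (e.g. R(-0.32)=0.72618, |R|=0.72618)

Solve |R(x)|<1 on ℝ⁻.
x=-0.32: |R|=0.7262
|R(-3.03)|=1.4361 |R(-2.45)|=0.6015 |R(-0.64)|=0.5281
Bisect:
  x_lo=-3.6646 |R|=3.3621  x_hi=-0.1967 |R|=0.8214
  mid=-1.93063 |R|=0.31256 →hi
  mid=-2.79759 |R|=1.01870 →lo
  mid=-2.36411 |R|=0.52977 →hi
  mid=-2.58085 |R|=0.73305 →hi
  mid=-2.68922 |R|=0.86455 →hi
  mid=-2.74341 |R|=0.93866 →hi
  mid=-2.77050 |R|=0.97792 →hi
  mid=-2.78404 |R|=0.99812 →hi
  ...
  [-2.78531,-2.78510] ⇒ x*=-2.7853
So |R|<1 on (-2.7853, 0).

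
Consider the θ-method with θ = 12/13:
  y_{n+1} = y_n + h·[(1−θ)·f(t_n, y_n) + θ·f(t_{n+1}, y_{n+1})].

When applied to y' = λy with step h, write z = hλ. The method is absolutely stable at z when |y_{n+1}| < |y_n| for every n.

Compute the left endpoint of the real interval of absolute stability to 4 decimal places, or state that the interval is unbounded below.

With y'=λy (z=hλ):
  y_{n+1} = y_n + z·[1/13·y_n + 12/13·y_{n+1}] ⇒ (1 − 12/13z)y_{n+1} = (1 + 1/13z)y_n
  Hence R(z) = (1 + 1/13z)/(1 − 12/13z).

Solve |R(x)|<1 on ℝ⁻.
x=-0.96: |R|=0.4910
x=-2: |R|=0.2973
x=-10: |R|=0.0226
x=-100: |R|=0.0717
θ=12/13≥1/2 ⇒ |1+1/13x|<|1−12/13x| ∀x<0 ⇒ interval (−∞,0).

interval (−∞, 0).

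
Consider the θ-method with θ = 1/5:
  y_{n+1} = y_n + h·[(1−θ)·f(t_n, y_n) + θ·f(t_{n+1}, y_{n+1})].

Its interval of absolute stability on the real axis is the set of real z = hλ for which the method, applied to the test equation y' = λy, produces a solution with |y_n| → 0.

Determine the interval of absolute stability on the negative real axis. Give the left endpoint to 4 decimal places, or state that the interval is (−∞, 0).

z∈(-3.3333,0).

On y'=λy, z=hλ:
  y_{n+1} = y_n + z·[4/5·y_n + 1/5·y_{n+1}] ⇒ (1 − 1/5z)y_{n+1} = (1 + 4/5z)y_n
  so R(z) = (1 + 4/5z)/(1 − 1/5z).

Need |R(x)|<1, x<0.
x=-0.7: |R|=0.3860
R=−1: 1+4/5x = −1+1/5x ⇒ -3/5x=2 ⇒ x=2/(-3/5)=-3.3333
Confirm numerically:
  x=-2.924: |R|=0.84503 <1
  x=-2.879: |R|=0.82701 <1
  x=-1.507: |R|=0.15798 <1
  x=-1.486: |R|=0.14554 <1
  x=-3.801: |R|=1.15941 >1
  x=-3.514: |R|=1.06366 >1
Interval (-3.3333, 0).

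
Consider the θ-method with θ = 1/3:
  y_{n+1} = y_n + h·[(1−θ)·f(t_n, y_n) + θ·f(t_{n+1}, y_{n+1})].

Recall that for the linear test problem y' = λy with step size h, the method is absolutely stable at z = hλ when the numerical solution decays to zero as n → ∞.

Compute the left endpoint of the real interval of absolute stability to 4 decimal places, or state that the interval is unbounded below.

z* = -6.0000.

Test eqn y'=λy, z=hλ:
  y_{n+1} = y_n + z·[2/3·y_n + 1/3·y_{n+1}] ⇒ (1 − 1/3z)y_{n+1} = (1 + 2/3z)y_n
  Hence R(z) = (1 + 2/3z)/(1 − 1/3z).

Boundary: |R(x)|=1, x<0.
x=-0.54: |R|=0.5424
R=−1: 1+2/3x = −1+1/3x ⇒ -1/3x=2 ⇒ x=2/(-1/3)=-6.0000
Confirm numerically:
  x=-5.601: |R|=0.95361 <1
  x=-5.555: |R|=0.94798 <1
  x=-5.191: |R|=0.90123 <1
  x=-2.571: |R|=0.38449 <1
  x=-6.548: |R|=1.05739 >1
  x=-6.447: |R|=1.04732 >1
Stable set (-6.0000, 0).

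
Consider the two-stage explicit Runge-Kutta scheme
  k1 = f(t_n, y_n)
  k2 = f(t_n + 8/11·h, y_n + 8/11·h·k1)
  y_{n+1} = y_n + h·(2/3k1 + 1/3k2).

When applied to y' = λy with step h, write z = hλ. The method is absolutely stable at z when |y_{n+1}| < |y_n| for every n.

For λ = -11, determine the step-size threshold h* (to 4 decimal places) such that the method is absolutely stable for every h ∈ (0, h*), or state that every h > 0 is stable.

(-4.1250,0); λ=-11 ⇒ h* = (33/8)/11 = 0.3750.

On y'=λy, z=hλ:
  k1=λy_n ⇒ h·k1=z·y_n;  k2=λ(1+8/11z)y_n ⇒ h·k2=z(1+8/11z)y_n
  y_{n+1}/y_n = 1 + 2/3z + 1/3z(1+8/11z) = 1 + z + 8/33z²
  R(z) = 1 + z + 8/33z².

Need |R(x)|<1, x<0.
x=-1.44: |R|=0.0627
R=1: x+8/33x²=0 ⇒ x=−33/8=-4.1250; min R=1−1/(4·8/33)=-0.0312>−1
Confirm numerically:
  x=-2.577: |R|=0.03292 <1
  x=-2.085: |R|=0.03113 <1
  x=-2.052: |R|=0.03122 <1
  x=-4.623: |R|=1.55812 >1
  x=-4.432: |R|=1.32985 >1
  x=-4.402: |R|=1.29560 >1
Stable set (-4.1250, 0).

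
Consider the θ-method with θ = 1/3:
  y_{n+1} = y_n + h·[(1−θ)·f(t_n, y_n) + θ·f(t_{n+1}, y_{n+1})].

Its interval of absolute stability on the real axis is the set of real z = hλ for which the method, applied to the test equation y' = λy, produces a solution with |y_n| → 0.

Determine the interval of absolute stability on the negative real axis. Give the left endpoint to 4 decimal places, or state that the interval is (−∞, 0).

With y'=λy (z=hλ):
  y_{n+1} = y_n + z·[2/3·y_n + 1/3·y_{n+1}] ⇒ (1 − 1/3z)y_{n+1} = (1 + 2/3z)y_n
  ⇒ R(z) = (1 + 2/3z)/(1 − 1/3z).

Find x<0 with |R(x)|<1.
x=-0.59: |R|=0.5070
R=−1: 1+2/3x = −1+1/3x ⇒ -1/3x=2 ⇒ x=2/(-1/3)=-6.0000
Confirm numerically:
  x=-5.934: |R|=0.99261 <1
  x=-4.994: |R|=0.87416 <1
  x=-4.732: |R|=0.83601 <1
  x=-6.549: |R|=1.05749 >1
  x=-6.227: |R|=1.02460 >1
  x=-6.066: |R|=1.00728 >1
So |R|<1 on (-6.0000, 0).

z∈(-6.0000,0).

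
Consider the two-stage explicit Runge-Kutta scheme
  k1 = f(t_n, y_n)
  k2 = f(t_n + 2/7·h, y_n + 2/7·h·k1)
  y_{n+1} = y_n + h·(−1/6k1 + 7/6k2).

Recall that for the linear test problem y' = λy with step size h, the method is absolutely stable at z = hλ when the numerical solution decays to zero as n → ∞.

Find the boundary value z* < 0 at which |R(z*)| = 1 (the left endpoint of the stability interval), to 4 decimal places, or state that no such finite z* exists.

z* = -3.0000.

Set f=λy, z=hλ:
  k1=λy_n ⇒ h·k1=z·y_n;  k2=λ(1+2/7z)y_n ⇒ h·k2=z(1+2/7z)y_n
  y_{n+1}/y_n = 1 − 1/6z + 7/6z(1+2/7z) = 1 + z + 1/3z²
  so R(z) = 1 + z + 1/3z².

Find x<0 with |R(x)|<1.
x=-1.69: |R|=0.2620
R=1: x+1/3x²=0 ⇒ x=−3=-3.0000; min R=1−1/(4·1/3)=0.2500>−1
Confirm numerically:
  x=-2.747: |R|=0.76834 <1
  x=-2.593: |R|=0.64822 <1
  x=-1.955: |R|=0.31901 <1
  x=-3.133: |R|=1.13890 >1
  x=-3.038: |R|=1.03848 >1
  x=-3.033: |R|=1.03336 >1
Interval (-3.0000, 0).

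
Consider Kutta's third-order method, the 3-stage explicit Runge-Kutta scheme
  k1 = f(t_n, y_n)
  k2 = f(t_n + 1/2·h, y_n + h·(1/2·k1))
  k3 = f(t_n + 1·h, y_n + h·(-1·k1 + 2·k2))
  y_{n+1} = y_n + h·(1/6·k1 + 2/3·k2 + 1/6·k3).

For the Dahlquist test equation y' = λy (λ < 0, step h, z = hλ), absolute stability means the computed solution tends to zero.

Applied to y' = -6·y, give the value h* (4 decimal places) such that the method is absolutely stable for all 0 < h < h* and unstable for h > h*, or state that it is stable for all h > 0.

Set f=λy, z=hλ:
  order 3, 3-stage ⇒ R(z)=1+z+z^2/2+z^3/6
  (e.g. R(-1.69)=-0.06642, |R|=0.06642)

Need |R(x)|<1, x<0.
x=-1.69: |R|=0.0664
|R(-2.67)|=1.2779 |R(-2.19)|=0.5425 |R(-1.2)|=0.2320
Bisect:
  x_lo=-2.9425 |R|=1.8594  x_hi=-0.1484 |R|=0.8620
  mid=-1.54544 |R|=0.03357 →hi
  mid=-2.24395 |R|=0.60946 →hi
  mid=-2.59321 |R|=1.13728 →lo
  mid=-2.41858 |R|=0.85174 →hi
  mid=-2.50589 |R|=0.98877 →hi
  mid=-2.54955 |R|=1.06155 →lo
  mid=-2.52772 |R|=1.02480 →lo
  mid=-2.51681 |R|=1.00669 →lo
  ...
  [-2.51289,-2.51272] ⇒ x*=-2.5127
Interval (-2.5127, 0).

(-2.5127,0); λ=-6 ⇒ h* = 0.4188.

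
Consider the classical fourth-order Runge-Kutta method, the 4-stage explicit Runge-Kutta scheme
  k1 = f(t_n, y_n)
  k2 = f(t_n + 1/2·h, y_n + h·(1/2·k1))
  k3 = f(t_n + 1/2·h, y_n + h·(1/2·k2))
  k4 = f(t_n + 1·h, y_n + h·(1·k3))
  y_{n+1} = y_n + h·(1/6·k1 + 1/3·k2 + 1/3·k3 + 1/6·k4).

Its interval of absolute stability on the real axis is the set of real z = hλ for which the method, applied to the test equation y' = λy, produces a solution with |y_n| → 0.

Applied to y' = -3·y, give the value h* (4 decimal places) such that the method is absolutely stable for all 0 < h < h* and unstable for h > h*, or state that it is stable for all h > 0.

With y'=λy (z=hλ):
  order 4, 4-stage ⇒ R(z)=1+z+z^2/2+z^3/6+z^4/24
  (e.g. R(-0.66)=0.51779, |R|=0.51779)

Find x<0 with |R(x)|<1.
x=-0.66: |R|=0.5178
|R(-3.14)|=1.6804 |R(-1.6)|=0.2704 |R(-1.47)|=0.2756
Bisect:
  x_lo=-3.5049 |R|=2.7492  x_hi=-0.1111 |R|=0.8948
  mid=-1.80803 |R|=0.28665 →hi
  mid=-2.65649 |R|=0.82255 →hi
  mid=-3.08072 |R|=1.54476 →lo
  mid=-2.86860 |R|=1.13305 →lo
  mid=-2.76255 |R|=0.96624 →hi
  mid=-2.81558 |R|=1.04662 →lo
  mid=-2.78906 |R|=1.00569 →lo
  ...
  [-2.78533,-2.78513] ⇒ x*=-2.7853
So |R|<1 on (-2.7853, 0).

(-2.7853,0); λ=-3 ⇒ h* = 0.9284.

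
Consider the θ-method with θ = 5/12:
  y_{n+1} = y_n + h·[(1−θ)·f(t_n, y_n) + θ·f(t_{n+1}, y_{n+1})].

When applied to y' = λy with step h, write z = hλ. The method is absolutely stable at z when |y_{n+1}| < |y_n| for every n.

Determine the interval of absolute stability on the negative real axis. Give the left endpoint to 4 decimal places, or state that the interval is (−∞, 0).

(-12.0000, 0).

Test eqn y'=λy, z=hλ:
  y_{n+1} = y_n + z·[7/12·y_n + 5/12·y_{n+1}] ⇒ (1 − 5/12z)y_{n+1} = (1 + 7/12z)y_n
  Hence R(z) = (1 + 7/12z)/(1 − 5/12z).

Need |R(x)|<1, x<0.
x=-1.24: |R|=0.1824
R=−1: 1+7/12x = −1+5/12x ⇒ -1/6x=2 ⇒ x=2/(-1/6)=-12.0000
Confirm numerically:
  x=-9.912: |R|=0.93216 <1
  x=-7.043: |R|=0.79002 <1
  x=-6.856: |R|=0.77770 <1
  x=-6.118: |R|=0.72378 <1
  x=-12.368: |R|=1.00997 >1
  x=-12.311: |R|=1.00846 >1
  x=-12.022: |R|=1.00061 >1
Stable set (-12.0000, 0).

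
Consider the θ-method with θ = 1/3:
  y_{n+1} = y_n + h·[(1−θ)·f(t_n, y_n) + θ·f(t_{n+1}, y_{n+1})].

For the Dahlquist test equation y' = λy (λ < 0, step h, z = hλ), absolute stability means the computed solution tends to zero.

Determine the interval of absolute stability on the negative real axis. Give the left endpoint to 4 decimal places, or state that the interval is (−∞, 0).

With y'=λy (z=hλ):
  y_{n+1} = y_n + z·[2/3·y_n + 1/3·y_{n+1}] ⇒ (1 − 1/3z)y_{n+1} = (1 + 2/3z)y_n
  so R(z) = (1 + 2/3z)/(1 − 1/3z).

Boundary: |R(x)|=1, x<0.
x=-1.33: |R|=0.0785
R=−1: 1+2/3x = −1+1/3x ⇒ -1/3x=2 ⇒ x=2/(-1/3)=-6.0000
Confirm numerically:
  x=-4.949: |R|=0.86778 <1
  x=-4.821: |R|=0.84925 <1
  x=-4.145: |R|=0.74038 <1
  x=-3.449: |R|=0.60443 <1
  x=-6.513: |R|=1.05393 >1
  x=-6.151: |R|=1.01650 >1
Interval (-6.0000, 0).

(-6.0000, 0).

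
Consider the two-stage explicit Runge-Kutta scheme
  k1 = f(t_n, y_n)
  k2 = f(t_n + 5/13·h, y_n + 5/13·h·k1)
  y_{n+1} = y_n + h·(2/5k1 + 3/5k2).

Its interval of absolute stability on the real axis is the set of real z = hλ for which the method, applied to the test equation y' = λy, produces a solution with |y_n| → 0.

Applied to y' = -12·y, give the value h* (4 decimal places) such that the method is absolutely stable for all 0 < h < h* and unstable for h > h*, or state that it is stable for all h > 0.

On y'=λy, z=hλ:
  k1=λy_n ⇒ h·k1=z·y_n;  k2=λ(1+5/13z)y_n ⇒ h·k2=z(1+5/13z)y_n
  y_{n+1}/y_n = 1 + 2/5z + 3/5z(1+5/13z) = 1 + z + 3/13z²
  so R(z) = 1 + z + 3/13z².

Find x<0 with |R(x)|<1.
x=-1.12: |R|=0.1695
R=1: x+3/13x²=0 ⇒ x=−13/3=-4.3333; min R=1−1/(4·3/13)=-0.0833>−1
Confirm numerically:
  x=-2.563: |R|=0.04708 <1
  x=-2.374: |R|=0.07341 <1
  x=-2.333: |R|=0.07695 <1
  x=-1.976: |R|=0.07494 <1
  x=-4.749: |R|=1.45554 >1
  x=-4.626: |R|=1.31243 >1
  x=-4.518: |R|=1.19254 >1
Stable set (-4.3333, 0).

(-4.3333,0); λ=-12 ⇒ h* = (13/3)/12 = 0.3611.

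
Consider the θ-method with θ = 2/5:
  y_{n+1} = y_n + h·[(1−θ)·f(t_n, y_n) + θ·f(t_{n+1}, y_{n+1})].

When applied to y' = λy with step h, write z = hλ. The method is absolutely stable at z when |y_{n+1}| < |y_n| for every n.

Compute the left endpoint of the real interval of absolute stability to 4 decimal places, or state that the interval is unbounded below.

Test eqn y'=λy, z=hλ:
  y_{n+1} = y_n + z·[3/5·y_n + 2/5·y_{n+1}] ⇒ (1 − 2/5z)y_{n+1} = (1 + 3/5z)y_n
  R(z) = (1 + 3/5z)/(1 − 2/5z).

Boundary: |R(x)|=1, x<0.
x=-1.34: |R|=0.1276
R=−1: 1+3/5x = −1+2/5x ⇒ -1/5x=2 ⇒ x=2/(-1/5)=-10.0000
Confirm numerically:
  x=-9.011: |R|=0.95704 <1
  x=-8.214: |R|=0.91665 <1
  x=-6.797: |R|=0.82774 <1
  x=-4.425: |R|=0.59747 <1
  x=-10.377: |R|=1.01464 >1
  x=-10.281: |R|=1.01099 >1
So |R|<1 on (-10.0000, 0).

left endpoint -10.0000.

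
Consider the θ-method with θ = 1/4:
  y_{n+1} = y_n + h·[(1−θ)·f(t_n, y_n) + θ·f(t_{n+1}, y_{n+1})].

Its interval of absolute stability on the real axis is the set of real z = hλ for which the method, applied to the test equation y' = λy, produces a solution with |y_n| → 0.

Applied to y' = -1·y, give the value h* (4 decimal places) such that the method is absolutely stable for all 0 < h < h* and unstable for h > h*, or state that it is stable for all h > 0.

(-4.0000,0); λ=-1 ⇒ h* = (4)/1 = 4.0000.

Test eqn y'=λy, z=hλ:
  y_{n+1} = y_n + z·[3/4·y_n + 1/4·y_{n+1}] ⇒ (1 − 1/4z)y_{n+1} = (1 + 3/4z)y_n
  ⇒ R(z) = (1 + 3/4z)/(1 − 1/4z).

Find x<0 with |R(x)|<1.
x=-0.7: |R|=0.4043
R=−1: 1+3/4x = −1+1/4x ⇒ -1/2x=2 ⇒ x=2/(-1/2)=-4.0000
Confirm numerically:
  x=-3.858: |R|=0.96386 <1
  x=-3.391: |R|=0.83520 <1
  x=-2.698: |R|=0.61123 <1
  x=-2.090: |R|=0.37274 <1
  x=-4.566: |R|=1.13215 >1
  x=-4.226: |R|=1.05495 >1
Interval (-4.0000, 0).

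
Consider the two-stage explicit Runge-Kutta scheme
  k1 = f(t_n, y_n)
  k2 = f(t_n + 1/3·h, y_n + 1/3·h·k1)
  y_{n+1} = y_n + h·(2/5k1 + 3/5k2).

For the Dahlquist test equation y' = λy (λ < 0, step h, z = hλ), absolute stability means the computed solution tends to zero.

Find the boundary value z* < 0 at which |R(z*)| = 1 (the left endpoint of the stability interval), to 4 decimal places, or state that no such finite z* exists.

With y'=λy (z=hλ):
  k1=λy_n ⇒ h·k1=z·y_n;  k2=λ(1+1/3z)y_n ⇒ h·k2=z(1+1/3z)y_n
  y_{n+1}/y_n = 1 + 2/5z + 3/5z(1+1/3z) = 1 + z + 1/5z²
  so R(z) = 1 + z + 1/5z².

Solve |R(x)|<1 on ℝ⁻.
x=-1.73: |R|=0.1314
R=1: x+1/5x²=0 ⇒ x=−5=-5.0000; min R=1−1/(4·1/5)=-0.2500>−1
Confirm numerically:
  x=-2.752: |R|=0.23730 <1
  x=-2.572: |R|=0.24896 <1
  x=-2.175: |R|=0.22887 <1
  x=-5.577: |R|=1.64359 >1
  x=-5.394: |R|=1.42505 >1
Interval (-5.0000, 0).

z* = -5.0000.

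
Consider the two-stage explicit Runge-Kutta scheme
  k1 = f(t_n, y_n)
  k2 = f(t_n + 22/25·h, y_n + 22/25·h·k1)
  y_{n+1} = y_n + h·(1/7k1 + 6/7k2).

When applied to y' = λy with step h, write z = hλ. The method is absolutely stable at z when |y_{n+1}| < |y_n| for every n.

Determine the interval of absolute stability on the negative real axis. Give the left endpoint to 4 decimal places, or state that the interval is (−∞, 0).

z∈(-1.3258,0).

With y'=λy (z=hλ):
  k1=λy_n ⇒ h·k1=z·y_n;  k2=λ(1+22/25z)y_n ⇒ h·k2=z(1+22/25z)y_n
  y_{n+1}/y_n = 1 + 1/7z + 6/7z(1+22/25z) = 1 + z + 132/175z²
  ⇒ R(z) = 1 + z + 132/175z².

Find x<0 with |R(x)|<1.
x=-0.91: |R|=0.7146
R=1: x+132/175x²=0 ⇒ x=−175/132=-1.3258; min R=1−1/(4·132/175)=0.6686>−1
Confirm numerically:
  x=-1.272: |R|=0.94842 <1
  x=-0.632: |R|=0.66928 <1
  x=-0.628: |R|=0.66948 <1
  x=-0.619: |R|=0.67001 <1
  x=-1.747: |R|=1.55509 >1
  x=-1.705: |R|=1.48773 >1
  x=-1.683: |R|=1.45351 >1
Stable set (-1.3258, 0).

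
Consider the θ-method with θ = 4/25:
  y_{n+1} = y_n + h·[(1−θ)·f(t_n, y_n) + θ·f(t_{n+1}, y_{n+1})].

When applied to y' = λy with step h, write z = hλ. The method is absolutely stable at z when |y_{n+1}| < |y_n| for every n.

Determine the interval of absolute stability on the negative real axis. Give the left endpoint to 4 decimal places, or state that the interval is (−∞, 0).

z∈(-2.9412,0).

With y'=λy (z=hλ):
  y_{n+1} = y_n + z·[21/25·y_n + 4/25·y_{n+1}] ⇒ (1 − 4/25z)y_{n+1} = (1 + 21/25z)y_n
  ⇒ R(z) = (1 + 21/25z)/(1 − 4/25z).

Need |R(x)|<1, x<0.
x=-0.6: |R|=0.4526
R=−1: 1+21/25x = −1+4/25x ⇒ -17/25x=2 ⇒ x=2/(-17/25)=-2.9412
Confirm numerically:
  x=-2.075: |R|=0.55781 <1
  x=-1.983: |R|=0.50537 <1
  x=-1.966: |R|=0.49556 <1
  x=-3.141: |R|=1.09043 >1
  x=-3.079: |R|=1.06279 >1
  x=-3.000: |R|=1.02703 >1
Interval (-2.9412, 0).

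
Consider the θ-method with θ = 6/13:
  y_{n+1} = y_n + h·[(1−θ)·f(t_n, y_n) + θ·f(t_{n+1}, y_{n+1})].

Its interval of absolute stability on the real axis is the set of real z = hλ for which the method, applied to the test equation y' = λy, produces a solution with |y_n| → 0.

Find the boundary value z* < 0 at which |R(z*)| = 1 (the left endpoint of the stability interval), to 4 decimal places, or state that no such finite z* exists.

Set f=λy, z=hλ:
  y_{n+1} = y_n + z·[7/13·y_n + 6/13·y_{n+1}] ⇒ (1 − 6/13z)y_{n+1} = (1 + 7/13z)y_n
  so R(z) = (1 + 7/13z)/(1 − 6/13z).

Need |R(x)|<1, x<0.
x=-0.7: |R|=0.4709
R=−1: 1+7/13x = −1+6/13x ⇒ -1/13x=2 ⇒ x=2/(-1/13)=-26.0000
Confirm numerically:
  x=-22.401: |R|=0.97558 <1
  x=-18.799: |R|=0.94276 <1
  x=-16.628: |R|=0.91689 <1
  x=-14.551: |R|=0.88586 <1
  x=-26.319: |R|=1.00187 >1
  x=-26.283: |R|=1.00166 >1
  x=-26.220: |R|=1.00129 >1
Interval (-26.0000, 0).

z* = -26.0000.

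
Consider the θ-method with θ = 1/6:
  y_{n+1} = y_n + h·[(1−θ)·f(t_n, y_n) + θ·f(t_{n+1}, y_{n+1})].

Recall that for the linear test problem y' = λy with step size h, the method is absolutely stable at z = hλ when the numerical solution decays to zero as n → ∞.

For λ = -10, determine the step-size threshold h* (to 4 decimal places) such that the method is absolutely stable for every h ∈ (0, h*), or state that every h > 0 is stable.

(-3.0000,0); λ=-10 ⇒ h* = (3)/10 = 0.3000.

With y'=λy (z=hλ):
  y_{n+1} = y_n + z·[5/6·y_n + 1/6·y_{n+1}] ⇒ (1 − 1/6z)y_{n+1} = (1 + 5/6z)y_n
  ⇒ R(z) = (1 + 5/6z)/(1 − 1/6z).

Solve |R(x)|<1 on ℝ⁻.
x=-1.69: |R|=0.3186
R=−1: 1+5/6x = −1+1/6x ⇒ -2/3x=2 ⇒ x=2/(-2/3)=-3.0000
Confirm numerically:
  x=-2.559: |R|=0.79390 <1
  x=-2.194: |R|=0.60654 <1
  x=-1.984: |R|=0.49098 <1
  x=-1.545: |R|=0.22863 <1
  x=-3.434: |R|=1.18402 >1
  x=-3.223: |R|=1.09671 >1
  x=-3.218: |R|=1.09460 >1
Interval (-3.0000, 0).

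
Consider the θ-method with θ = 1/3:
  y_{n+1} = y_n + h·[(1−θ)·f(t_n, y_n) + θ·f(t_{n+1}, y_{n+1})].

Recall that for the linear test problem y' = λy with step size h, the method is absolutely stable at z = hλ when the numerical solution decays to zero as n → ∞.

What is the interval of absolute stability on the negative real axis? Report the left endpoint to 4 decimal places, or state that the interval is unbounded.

(-6.0000, 0).

With y'=λy (z=hλ):
  y_{n+1} = y_n + z·[2/3·y_n + 1/3·y_{n+1}] ⇒ (1 − 1/3z)y_{n+1} = (1 + 2/3z)y_n
  so R(z) = (1 + 2/3z)/(1 − 1/3z).

Solve |R(x)|<1 on ℝ⁻.
x=-0.45: |R|=0.6087
R=−1: 1+2/3x = −1+1/3x ⇒ -1/3x=2 ⇒ x=2/(-1/3)=-6.0000
Confirm numerically:
  x=-5.641: |R|=0.95845 <1
  x=-5.355: |R|=0.92280 <1
  x=-4.359: |R|=0.77701 <1
  x=-2.883: |R|=0.47017 <1
  x=-6.413: |R|=1.04388 >1
  x=-6.156: |R|=1.01704 >1
  x=-6.139: |R|=1.01521 >1
So |R|<1 on (-6.0000, 0).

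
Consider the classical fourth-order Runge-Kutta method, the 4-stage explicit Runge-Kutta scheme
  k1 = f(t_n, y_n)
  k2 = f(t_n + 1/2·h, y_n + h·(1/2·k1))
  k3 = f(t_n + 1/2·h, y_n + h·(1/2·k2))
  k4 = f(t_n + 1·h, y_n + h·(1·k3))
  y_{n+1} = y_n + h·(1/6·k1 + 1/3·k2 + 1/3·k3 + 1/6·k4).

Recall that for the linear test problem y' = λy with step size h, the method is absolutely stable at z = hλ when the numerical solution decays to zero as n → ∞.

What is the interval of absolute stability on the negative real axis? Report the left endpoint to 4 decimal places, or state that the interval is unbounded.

On y'=λy, z=hλ:
  order 4, 4-stage ⇒ R(z)=1+z+z^2/2+z^3/6+z^4/24
  (e.g. R(-1.73)=0.27672, |R|=0.27672)

Need |R(x)|<1, x<0.
x=-1.73: |R|=0.2767
|R(-2.87)|=1.1354 |R(-2.23)|=0.4386 |R(-1.1)|=0.3442
Bisect:
  x_lo=-3.4764 |R|=2.6498  x_hi=-0.3966 |R|=0.6727
  mid=-1.93652 |R|=0.31415 →hi
  mid=-2.70648 |R|=0.88753 →hi
  mid=-3.09146 |R|=1.56863 →lo
  mid=-2.89897 |R|=1.18536 →lo
  mid=-2.80272 |R|=1.02660 →lo
  mid=-2.75460 |R|=0.95470 →hi
  mid=-2.77866 |R|=0.99005 →hi
  ...
  [-2.78543,-2.78524] ⇒ x*=-2.7853
So |R|<1 on (-2.7853, 0).

(-2.7853, 0).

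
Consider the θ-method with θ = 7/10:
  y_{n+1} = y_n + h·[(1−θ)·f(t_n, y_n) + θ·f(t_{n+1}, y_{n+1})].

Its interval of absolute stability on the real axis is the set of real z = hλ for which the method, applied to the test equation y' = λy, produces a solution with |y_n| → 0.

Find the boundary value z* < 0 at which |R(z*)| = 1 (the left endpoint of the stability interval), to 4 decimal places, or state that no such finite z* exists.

unbounded; (−∞, 0).

Set f=λy, z=hλ:
  y_{n+1} = y_n + z·[3/10·y_n + 7/10·y_{n+1}] ⇒ (1 − 7/10z)y_{n+1} = (1 + 3/10z)y_n
  R(z) = (1 + 3/10z)/(1 − 7/10z).

Need |R(x)|<1, x<0.
x=-1.75: |R|=0.2135
x=-2: |R|=0.1667
x=-10: |R|=0.2500
x=-100: |R|=0.4085
θ=7/10≥1/2 ⇒ |1+3/10x|<|1−7/10x| ∀x<0 ⇒ interval (−∞,0).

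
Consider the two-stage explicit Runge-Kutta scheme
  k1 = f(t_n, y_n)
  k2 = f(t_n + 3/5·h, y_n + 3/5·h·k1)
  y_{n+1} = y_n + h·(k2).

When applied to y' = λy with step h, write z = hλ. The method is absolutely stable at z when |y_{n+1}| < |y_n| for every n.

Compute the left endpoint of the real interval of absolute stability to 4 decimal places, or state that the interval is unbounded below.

Test eqn y'=λy, z=hλ:
  k1=λy_n ⇒ h·k1=z·y_n;  k2=λ(1+3/5z)y_n ⇒ h·k2=z(1+3/5z)y_n
  y_{n+1}/y_n = 1 + z(1+3/5z) = 1 + z + 3/5z²
  ⇒ R(z) = 1 + z + 3/5z².

Need |R(x)|<1, x<0.
x=-1.77: |R|=1.1097
R=1: x+3/5x²=0 ⇒ x=−5/3=-1.6667; min R=1−1/(4·3/5)=0.5833>−1
Confirm numerically:
  x=-1.578: |R|=0.91605 <1
  x=-0.934: |R|=0.58941 <1
  x=-0.721: |R|=0.59090 <1
  x=-2.243: |R|=1.77563 >1
  x=-1.943: |R|=1.32215 >1
Stable set (-1.6667, 0).

z* = -1.6667.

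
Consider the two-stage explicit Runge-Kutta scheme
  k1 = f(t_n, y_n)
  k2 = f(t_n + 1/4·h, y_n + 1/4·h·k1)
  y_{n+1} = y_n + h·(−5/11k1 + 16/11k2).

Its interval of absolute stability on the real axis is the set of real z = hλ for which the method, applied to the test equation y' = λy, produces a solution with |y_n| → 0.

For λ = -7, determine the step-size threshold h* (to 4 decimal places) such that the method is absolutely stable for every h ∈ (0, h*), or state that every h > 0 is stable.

With y'=λy (z=hλ):
  k1=λy_n ⇒ h·k1=z·y_n;  k2=λ(1+1/4z)y_n ⇒ h·k2=z(1+1/4z)y_n
  y_{n+1}/y_n = 1 − 5/11z + 16/11z(1+1/4z) = 1 + z + 4/11z²
  Hence R(z) = 1 + z + 4/11z².

Boundary: |R(x)|=1, x<0.
x=-0.41: |R|=0.6511
R=1: x+4/11x²=0 ⇒ x=−11/4=-2.7500; min R=1−1/(4·4/11)=0.3125>−1
Confirm numerically:
  x=-2.664: |R|=0.91669 <1
  x=-1.937: |R|=0.42735 <1
  x=-1.226: |R|=0.32057 <1
  x=-3.261: |R|=1.60595 >1
  x=-3.043: |R|=1.32422 >1
Stable set (-2.7500, 0).

(-2.7500,0); λ=-7 ⇒ h* = (11/4)/7 = 0.3929.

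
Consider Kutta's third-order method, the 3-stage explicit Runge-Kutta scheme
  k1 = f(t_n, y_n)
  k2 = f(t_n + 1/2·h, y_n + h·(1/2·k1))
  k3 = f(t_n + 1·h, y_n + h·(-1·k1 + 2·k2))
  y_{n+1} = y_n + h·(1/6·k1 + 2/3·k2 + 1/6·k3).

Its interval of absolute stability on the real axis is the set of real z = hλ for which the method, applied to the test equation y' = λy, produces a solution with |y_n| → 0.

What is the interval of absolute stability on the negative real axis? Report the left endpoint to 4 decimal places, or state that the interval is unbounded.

Set f=λy, z=hλ:
  order 3, 3-stage ⇒ R(z)=1+z+z^2/2+z^3/6
  (e.g. R(-0.81)=0.42948, |R|=0.42948)

Find x<0 with |R(x)|<1.
x=-0.81: |R|=0.4295
|R(-2.5)|=0.9792 |R(-0.94)|=0.3634 |R(-0.92)|=0.3734
Bisect:
  x_lo=-3.1821 |R|=2.4895  x_hi=-0.2605 |R|=0.7705
  mid=-1.72128 |R|=0.08985 →hi
  mid=-2.45170 |R|=0.90241 →hi
  mid=-2.81691 |R|=1.57477 →lo
  mid=-2.63431 |R|=1.21135 →lo
  mid=-2.54300 |R|=1.05045 →lo
  mid=-2.49735 |R|=0.97487 →hi
  mid=-2.52018 |R|=1.01226 →lo
  mid=-2.50877 |R|=0.99347 →hi
  mid=-2.51447 |R|=1.00284 →lo
  ...
  [-2.51287,-2.51269] ⇒ x*=-2.5127
Stable set (-2.5127, 0).

z∈(-2.5127,0).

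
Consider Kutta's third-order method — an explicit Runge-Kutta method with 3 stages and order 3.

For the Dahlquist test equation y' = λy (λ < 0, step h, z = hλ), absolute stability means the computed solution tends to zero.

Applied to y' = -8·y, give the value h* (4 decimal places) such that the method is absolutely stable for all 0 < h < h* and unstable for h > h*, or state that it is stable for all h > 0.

With y'=λy (z=hλ):
  order 3, 3-stage ⇒ R(z)=1+z+z^2/2+z^3/6
  (e.g. R(-0.79)=0.43988, |R|=0.43988)

Find x<0 with |R(x)|<1.
x=-0.79: |R|=0.4399
|R(-2.49)|=0.9630 |R(-2.01)|=0.3434 |R(-0.85)|=0.4089
Bisect:
  x_lo=-3.0191 |R|=2.0481  x_hi=-0.3487 |R|=0.7050
  mid=-1.68389 |R|=0.06192 →hi
  mid=-2.35149 |R|=0.75384 →hi
  mid=-2.68530 |R|=1.30708 →lo
  mid=-2.51839 |R|=1.00931 →lo
  mid=-2.43494 |R|=0.87658 →hi
  mid=-2.47667 |R|=0.94166 →hi
  mid=-2.49753 |R|=0.97516 →hi
  mid=-2.50796 |R|=0.99215 →hi
  mid=-2.51318 |R|=1.00071 →lo
  mid=-2.51057 |R|=0.99643 →hi
  ...
  [-2.51285,-2.51269] ⇒ x*=-2.5127
Interval (-2.5127, 0).

(-2.5127,0); λ=-8 ⇒ h* = 0.3141.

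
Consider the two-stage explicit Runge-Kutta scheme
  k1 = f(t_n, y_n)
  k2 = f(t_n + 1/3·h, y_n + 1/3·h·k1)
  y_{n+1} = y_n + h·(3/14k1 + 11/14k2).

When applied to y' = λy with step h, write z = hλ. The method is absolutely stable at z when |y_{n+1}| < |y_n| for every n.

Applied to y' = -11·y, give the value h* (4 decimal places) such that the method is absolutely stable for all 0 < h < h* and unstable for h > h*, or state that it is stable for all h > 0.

(-3.8182,0); λ=-11 ⇒ h* = (42/11)/11 = 0.3471.

With y'=λy (z=hλ):
  k1=λy_n ⇒ h·k1=z·y_n;  k2=λ(1+1/3z)y_n ⇒ h·k2=z(1+1/3z)y_n
  y_{n+1}/y_n = 1 + 3/14z + 11/14z(1+1/3z) = 1 + z + 11/42z²
  Hence R(z) = 1 + z + 11/42z².

Boundary: |R(x)|=1, x<0.
x=-1.7: |R|=0.0569
R=1: x+11/42x²=0 ⇒ x=−42/11=-3.8182; min R=1−1/(4·11/42)=0.0455>−1
Confirm numerically:
  x=-3.229: |R|=0.50173 <1
  x=-3.154: |R|=0.45135 <1
  x=-2.872: |R|=0.28829 <1
  x=-4.166: |R|=1.37950 >1
  x=-4.126: |R|=1.33263 >1
Stable set (-3.8182, 0).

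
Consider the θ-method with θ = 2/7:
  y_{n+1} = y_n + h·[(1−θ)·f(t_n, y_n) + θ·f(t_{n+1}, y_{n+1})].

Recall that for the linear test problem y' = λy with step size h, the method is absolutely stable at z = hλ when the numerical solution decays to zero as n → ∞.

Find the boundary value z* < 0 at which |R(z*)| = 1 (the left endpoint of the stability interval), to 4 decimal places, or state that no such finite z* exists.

Test eqn y'=λy, z=hλ:
  y_{n+1} = y_n + z·[5/7·y_n + 2/7·y_{n+1}] ⇒ (1 − 2/7z)y_{n+1} = (1 + 5/7z)y_n
  Hence R(z) = (1 + 5/7z)/(1 − 2/7z).

Boundary: |R(x)|=1, x<0.
x=-1.54: |R|=0.0694
R=−1: 1+5/7x = −1+2/7x ⇒ -3/7x=2 ⇒ x=2/(-3/7)=-4.6667
Confirm numerically:
  x=-3.004: |R|=0.61654 <1
  x=-2.401: |R|=0.42408 <1
  x=-2.292: |R|=0.38501 <1
  x=-5.116: |R|=1.07823 >1
  x=-4.941: |R|=1.04875 >1
  x=-4.761: |R|=1.01713 >1
Interval (-4.6667, 0).

left endpoint -4.6667.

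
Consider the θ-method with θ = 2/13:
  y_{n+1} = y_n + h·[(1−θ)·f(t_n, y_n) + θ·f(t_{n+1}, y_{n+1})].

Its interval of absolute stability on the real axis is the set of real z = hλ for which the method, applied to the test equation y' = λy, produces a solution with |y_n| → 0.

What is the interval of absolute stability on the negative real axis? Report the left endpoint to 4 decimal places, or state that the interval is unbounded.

z∈(-2.8889,0).

On y'=λy, z=hλ:
  y_{n+1} = y_n + z·[11/13·y_n + 2/13·y_{n+1}] ⇒ (1 − 2/13z)y_{n+1} = (1 + 11/13z)y_n
  so R(z) = (1 + 11/13z)/(1 − 2/13z).

Solve |R(x)|<1 on ℝ⁻.
x=-1.13: |R|=0.0374
R=−1: 1+11/13x = −1+2/13x ⇒ -9/13x=2 ⇒ x=2/(-9/13)=-2.8889
Confirm numerically:
  x=-2.863: |R|=0.98756 <1
  x=-1.465: |R|=0.19554 <1
  x=-1.313: |R|=0.09235 <1
  x=-3.177: |R|=1.13398 >1
  x=-3.048: |R|=1.07499 >1
Interval (-2.8889, 0).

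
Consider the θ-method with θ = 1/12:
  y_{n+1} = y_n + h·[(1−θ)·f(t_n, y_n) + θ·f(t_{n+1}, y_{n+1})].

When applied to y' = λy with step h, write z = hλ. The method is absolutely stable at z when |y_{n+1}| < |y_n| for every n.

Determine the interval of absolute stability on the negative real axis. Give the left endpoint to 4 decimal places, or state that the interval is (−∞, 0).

(-2.4000, 0).

Test eqn y'=λy, z=hλ:
  y_{n+1} = y_n + z·[11/12·y_n + 1/12·y_{n+1}] ⇒ (1 − 1/12z)y_{n+1} = (1 + 11/12z)y_n
  ⇒ R(z) = (1 + 11/12z)/(1 − 1/12z).

Solve |R(x)|<1 on ℝ⁻.
x=-0.84: |R|=0.2150
R=−1: 1+11/12x = −1+1/12x ⇒ -5/6x=2 ⇒ x=2/(-5/6)=-2.4000
Confirm numerically:
  x=-2.027: |R|=0.73408 <1
  x=-1.914: |R|=0.65071 <1
  x=-1.198: |R|=0.08926 <1
  x=-1.048: |R|=0.03617 <1
  x=-2.874: |R|=1.31868 >1
  x=-2.873: |R|=1.31803 >1
So |R|<1 on (-2.4000, 0).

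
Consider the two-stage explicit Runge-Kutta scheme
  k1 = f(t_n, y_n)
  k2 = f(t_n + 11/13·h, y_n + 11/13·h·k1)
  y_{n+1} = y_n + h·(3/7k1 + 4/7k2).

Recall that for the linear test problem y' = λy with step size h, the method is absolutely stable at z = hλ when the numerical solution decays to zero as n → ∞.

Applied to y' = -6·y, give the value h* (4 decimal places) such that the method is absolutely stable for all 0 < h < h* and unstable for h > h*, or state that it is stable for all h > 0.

Test eqn y'=λy, z=hλ:
  k1=λy_n ⇒ h·k1=z·y_n;  k2=λ(1+11/13z)y_n ⇒ h·k2=z(1+11/13z)y_n
  y_{n+1}/y_n = 1 + 3/7z + 4/7z(1+11/13z) = 1 + z + 44/91z²
  Hence R(z) = 1 + z + 44/91z².

Need |R(x)|<1, x<0.
x=-0.78: |R|=0.5142
R=1: x+44/91x²=0 ⇒ x=−91/44=-2.0682; min R=1−1/(4·44/91)=0.4830>−1
Confirm numerically:
  x=-1.993: |R|=0.92755 <1
  x=-1.855: |R|=0.80879 <1
  x=-1.351: |R|=0.53151 <1
  x=-2.602: |R|=1.67160 >1
  x=-2.564: |R|=1.61468 >1
  x=-2.336: |R|=1.30250 >1
Stable set (-2.0682, 0).

(-2.0682,0); λ=-6 ⇒ h* = (91/44)/6 = 0.3447.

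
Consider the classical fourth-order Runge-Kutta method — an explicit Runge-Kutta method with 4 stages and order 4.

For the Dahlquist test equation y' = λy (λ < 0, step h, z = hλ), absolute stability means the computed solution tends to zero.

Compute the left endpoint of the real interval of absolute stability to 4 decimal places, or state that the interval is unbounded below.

Set f=λy, z=hλ:
  order 4, 4-stage ⇒ R(z)=1+z+z^2/2+z^3/6+z^4/24
  (e.g. R(-0.71)=0.49299, |R|=0.49299)

Need |R(x)|<1, x<0.
x=-0.71: |R|=0.4930
|R(-2.88)|=1.1524 |R(-2.65)|=0.8145 |R(-2.08)|=0.3633
Bisect:
  x_lo=-3.4568 |R|=2.5829  x_hi=-0.3401 |R|=0.7118
  mid=-1.89841 |R|=0.30446 →hi
  mid=-2.67759 |R|=0.84939 →hi
  mid=-3.06718 |R|=1.51510 →lo
  mid=-2.87238 |R|=1.13944 →lo
  mid=-2.77499 |R|=0.98457 →hi
  mid=-2.82368 |R|=1.05944 →lo
  mid=-2.79934 |R|=1.02138 →lo
  ...
  [-2.78545,-2.78526] ⇒ x*=-2.7853
So |R|<1 on (-2.7853, 0).

z* = -2.7853.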